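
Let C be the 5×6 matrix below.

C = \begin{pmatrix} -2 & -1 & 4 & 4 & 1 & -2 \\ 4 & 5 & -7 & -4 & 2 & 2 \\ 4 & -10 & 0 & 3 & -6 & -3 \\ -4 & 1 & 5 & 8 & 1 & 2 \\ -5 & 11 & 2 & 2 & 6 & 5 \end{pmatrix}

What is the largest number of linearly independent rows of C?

5

Row reduce to echelon form.
R2 ← R2 + (2)·R1: [0, 3, 1, 4, 4, -2]
R3 ← R3 + (2)·R1: [0, -12, 8, 11, -4, -7]
R4 ← R4 − (2)·R1: [0, 3, -3, 0, -1, 6]
R5 ← R5 − (5/2)·R1: [0, 27/2, -8, -8, 7/2, 10]
R3 ← R3 + (4)·R2: [0, 0, 12, 27, 12, -15]
R4 ← R4 − R2: [0, 0, -4, -4, -5, 8]
R5 ← R5 − (9/2)·R2: [0, 0, -25/2, -26, -29/2, 19]
R4 ← R4 + (1/3)·R3: [0, 0, 0, 5, -1, 3]
R5 ← R5 + (25/24)·R3: [0, 0, 0, 17/8, -2, 27/8]
R5 ← R5 − (17/40)·R4: [0, 0, 0, 0, -63/40, 21/10]
Echelon form has 5 nonzero rows, so rank(C) = 5.
The rank gives the maximum number of linearly independent rows: 5.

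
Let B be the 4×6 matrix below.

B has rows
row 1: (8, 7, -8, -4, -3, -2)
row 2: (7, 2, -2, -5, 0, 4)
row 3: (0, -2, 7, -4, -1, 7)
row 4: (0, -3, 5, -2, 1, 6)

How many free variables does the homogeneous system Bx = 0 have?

Row reduce to echelon form.
R2 ← R2 − (7/8)·R1: [0, -33/8, 5, -3/2, 21/8, 23/4]
R3 ← R3 − (16/33)·R2: [0, 0, 151/33, -36/11, -25/11, 139/33]
R4 ← R4 − (8/11)·R2: [0, 0, 15/11, -10/11, -10/11, 20/11]
R4 ← R4 − (45/151)·R3: [0, 0, 0, 10/151, -35/151, 85/151]
4 nonzero rows, so rank(B) = 4.
B has 6 columns; by rank–nullity, nullity = 6 − 4 = 2.

2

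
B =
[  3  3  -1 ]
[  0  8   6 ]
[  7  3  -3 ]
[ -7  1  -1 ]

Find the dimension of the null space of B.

0

Row reduce to echelon form.
R3 ← R3 − (7/3)·R1: [0, -4, -2/3]
R4 ← R4 + (7/3)·R1: [0, 8, -10/3]
R3 ← R3 + (1/2)·R2: [0, 0, 7/3]
R4 ← R4 − R2: [0, 0, -28/3]
R4 ← R4 + (4)·R3: [0, 0, 0]
3 nonzero rows, so rank(B) = 3.
B has 3 columns; by rank–nullity, nullity = 3 − 3 = 0.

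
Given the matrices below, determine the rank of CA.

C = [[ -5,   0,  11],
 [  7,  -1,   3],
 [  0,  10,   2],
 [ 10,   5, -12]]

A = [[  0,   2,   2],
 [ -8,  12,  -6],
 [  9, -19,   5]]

3

First compute CA:
[[ 99, -219,  45],
 [ 35, -55,  35],
 [-62,  82, -50],
 [-148, 308, -70]]
Now row reduce the product.
R2 ← R2 − (35/99)·R1: [0, 740/33, 210/11]
R3 ← R3 + (62/99)·R1: [0, -1820/33, -240/11]
R4 ← R4 + (148/99)·R1: [0, -640/33, -30/11]
R3 ← R3 + (91/37)·R2: [0, 0, 930/37]
R4 ← R4 + (32/37)·R2: [0, 0, 510/37]
R4 ← R4 − (17/31)·R3: [0, 0, 0]
3 nonzero rows, so rank(CA) = 3.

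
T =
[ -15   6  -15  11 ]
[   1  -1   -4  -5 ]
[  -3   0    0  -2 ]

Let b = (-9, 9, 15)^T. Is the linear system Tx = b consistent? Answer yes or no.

yes

Row reduce the augmented matrix [T | b].
R2 ← R2 + (1/15)·R1: [0, -3/5, -5, -64/15, 42/5]
R3 ← R3 − (1/5)·R1: [0, -6/5, 3, -21/5, 84/5]
R3 ← R3 − (2)·R2: [0, 0, 13, 13/3, 0]
The echelon form has 3 nonzero rows, and every pivot lies in the first 4 columns, so rank(T) = rank([T|b]) = 3.
The system is consistent.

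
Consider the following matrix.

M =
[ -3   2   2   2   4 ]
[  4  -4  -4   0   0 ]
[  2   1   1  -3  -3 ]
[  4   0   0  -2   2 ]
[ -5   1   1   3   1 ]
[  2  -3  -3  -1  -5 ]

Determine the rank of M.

Row reduce to echelon form.
R2 ← R2 + (4/3)·R1: [0, -4/3, -4/3, 8/3, 16/3]
R3 ← R3 + (2/3)·R1: [0, 7/3, 7/3, -5/3, -1/3]
R4 ← R4 + (4/3)·R1: [0, 8/3, 8/3, 2/3, 22/3]
R5 ← R5 − (5/3)·R1: [0, -7/3, -7/3, -1/3, -17/3]
R6 ← R6 + (2/3)·R1: [0, -5/3, -5/3, 1/3, -7/3]
R3 ← R3 + (7/4)·R2: [0, 0, 0, 3, 9]
R4 ← R4 + (2)·R2: [0, 0, 0, 6, 18]
R5 ← R5 − (7/4)·R2: [0, 0, 0, -5, -15]
R6 ← R6 − (5/4)·R2: [0, 0, 0, -3, -9]
R4 ← R4 − (2)·R3: [0, 0, 0, 0, 0]
R5 ← R5 + (5/3)·R3: [0, 0, 0, 0, 0]
R6 ← R6 + R3: [0, 0, 0, 0, 0]
Echelon form has 3 nonzero rows, so rank(M) = 3.

3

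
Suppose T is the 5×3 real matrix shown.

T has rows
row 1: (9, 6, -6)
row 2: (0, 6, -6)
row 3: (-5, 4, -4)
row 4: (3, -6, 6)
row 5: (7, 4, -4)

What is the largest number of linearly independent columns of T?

2

Row reduce to echelon form.
R3 ← R3 + (5/9)·R1: [0, 22/3, -22/3]
R4 ← R4 − (1/3)·R1: [0, -8, 8]
R5 ← R5 − (7/9)·R1: [0, -2/3, 2/3]
R3 ← R3 − (11/9)·R2: [0, 0, 0]
R4 ← R4 + (4/3)·R2: [0, 0, 0]
R5 ← R5 + (1/9)·R2: [0, 0, 0]
Echelon form has 2 nonzero rows, so rank(T) = 2.
The rank gives the maximum number of linearly independent columns: 2.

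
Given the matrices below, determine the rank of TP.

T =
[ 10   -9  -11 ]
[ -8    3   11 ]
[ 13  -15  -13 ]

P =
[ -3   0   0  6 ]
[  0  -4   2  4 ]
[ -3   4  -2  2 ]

First compute TP:
[[  3,  -8,   4,   2],
 [ -9,  32, -16, -14],
 [  0,   8,  -4,  -8]]
Now row reduce the product.
R2 ← R2 + (3)·R1: [0, 8, -4, -8]
R3 ← R3 − R2: [0, 0, 0, 0]
2 nonzero rows, so rank(TP) = 2.

2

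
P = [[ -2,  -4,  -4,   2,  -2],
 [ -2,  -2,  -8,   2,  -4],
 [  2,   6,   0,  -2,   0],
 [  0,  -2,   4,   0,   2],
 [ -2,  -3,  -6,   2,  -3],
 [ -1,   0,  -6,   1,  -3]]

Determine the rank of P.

Row reduce to echelon form.
R2 ← R2 − R1: [0, 2, -4, 0, -2]
R3 ← R3 + R1: [0, 2, -4, 0, -2]
R5 ← R5 − R1: [0, 1, -2, 0, -1]
R6 ← R6 − (1/2)·R1: [0, 2, -4, 0, -2]
R3 ← R3 − R2: [0, 0, 0, 0, 0]
R4 ← R4 + R2: [0, 0, 0, 0, 0]
R5 ← R5 − (1/2)·R2: [0, 0, 0, 0, 0]
R6 ← R6 − R2: [0, 0, 0, 0, 0]
Echelon form has 2 nonzero rows, so rank(P) = 2.

2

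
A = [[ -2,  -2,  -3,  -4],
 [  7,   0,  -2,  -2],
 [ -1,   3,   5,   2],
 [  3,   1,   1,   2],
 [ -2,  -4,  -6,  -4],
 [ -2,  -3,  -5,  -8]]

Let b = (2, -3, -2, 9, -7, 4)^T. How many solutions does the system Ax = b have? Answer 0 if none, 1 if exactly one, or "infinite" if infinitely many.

0

Row reduce the augmented matrix [A | b].
R2 ← R2 + (7/2)·R1: [0, -7, -25/2, -16, 4]
R3 ← R3 − (1/2)·R1: [0, 4, 13/2, 4, -3]
R4 ← R4 + (3/2)·R1: [0, -2, -7/2, -4, 12]
R5 ← R5 − R1: [0, -2, -3, 0, -9]
R6 ← R6 − R1: [0, -1, -2, -4, 2]
R3 ← R3 + (4/7)·R2: [0, 0, -9/14, -36/7, -5/7]
R4 ← R4 − (2/7)·R2: [0, 0, 1/14, 4/7, 76/7]
R5 ← R5 − (2/7)·R2: [0, 0, 4/7, 32/7, -71/7]
R6 ← R6 − (1/7)·R2: [0, 0, -3/14, -12/7, 10/7]
R4 ← R4 + (1/9)·R3: [0, 0, 0, 0, 97/9]
R5 ← R5 + (8/9)·R3: [0, 0, 0, 0, -97/9]
R6 ← R6 − (1/3)·R3: [0, 0, 0, 0, 5/3]
R5 ← R5 + R4: [0, 0, 0, 0, 0]
R6 ← R6 − (15/97)·R4: [0, 0, 0, 0, 0]
The echelon form has 4 nonzero rows; the last pivot sits in the augmented column, so rank(A) = 3 but rank([A|b]) = 4.
Since the ranks differ, the system is inconsistent.
It has no solutions.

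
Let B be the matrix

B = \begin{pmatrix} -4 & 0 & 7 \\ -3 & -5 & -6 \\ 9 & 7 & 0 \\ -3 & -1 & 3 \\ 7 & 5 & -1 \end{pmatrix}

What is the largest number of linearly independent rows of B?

2

Row reduce to echelon form.
R2 ← R2 − (3/4)·R1: [0, -5, -45/4]
R3 ← R3 + (9/4)·R1: [0, 7, 63/4]
R4 ← R4 − (3/4)·R1: [0, -1, -9/4]
R5 ← R5 + (7/4)·R1: [0, 5, 45/4]
R3 ← R3 + (7/5)·R2: [0, 0, 0]
R4 ← R4 − (1/5)·R2: [0, 0, 0]
R5 ← R5 + R2: [0, 0, 0]
Echelon form has 2 nonzero rows, so rank(B) = 2.
The rank gives the maximum number of linearly independent rows: 2.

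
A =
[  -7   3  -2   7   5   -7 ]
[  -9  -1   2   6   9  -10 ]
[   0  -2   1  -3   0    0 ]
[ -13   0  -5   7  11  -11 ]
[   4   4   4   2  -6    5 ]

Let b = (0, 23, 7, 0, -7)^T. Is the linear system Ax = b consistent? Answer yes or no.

yes

Row reduce the augmented matrix [A | b].
R2 ← R2 − (9/7)·R1: [0, -34/7, 32/7, -3, 18/7, -1, 23]
R4 ← R4 − (13/7)·R1: [0, -39/7, -9/7, -6, 12/7, 2, 0]
R5 ← R5 + (4/7)·R1: [0, 40/7, 20/7, 6, -22/7, 1, -7]
R3 ← R3 − (7/17)·R2: [0, 0, -15/17, -30/17, -18/17, 7/17, -42/17]
R4 ← R4 − (39/34)·R2: [0, 0, -111/17, -87/34, -21/17, 107/34, -897/34]
R5 ← R5 + (20/17)·R2: [0, 0, 140/17, 42/17, -2/17, -3/17, 341/17]
R4 ← R4 − (37/5)·R3: [0, 0, 0, 21/2, 33/5, 1/10, -81/10]
R5 ← R5 + (28/3)·R3: [0, 0, 0, -14, -10, 11/3, -3]
R5 ← R5 + (4/3)·R4: [0, 0, 0, 0, -6/5, 19/5, -69/5]
The echelon form has 5 nonzero rows, and every pivot lies in the first 6 columns, so rank(A) = rank([A|b]) = 5.
The system is consistent.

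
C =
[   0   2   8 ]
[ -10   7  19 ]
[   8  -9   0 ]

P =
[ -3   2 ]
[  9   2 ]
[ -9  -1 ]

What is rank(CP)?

First compute CP:
[[-54,  -4],
 [-78, -25],
 [-105,  -2]]
Now row reduce the product.
R2 ← R2 − (13/9)·R1: [0, -173/9]
R3 ← R3 − (35/18)·R1: [0, 52/9]
R3 ← R3 + (52/173)·R2: [0, 0]
2 nonzero rows, so rank(CP) = 2.

2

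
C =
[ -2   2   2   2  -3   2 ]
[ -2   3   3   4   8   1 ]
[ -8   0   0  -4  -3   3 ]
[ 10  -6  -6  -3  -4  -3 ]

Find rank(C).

Row reduce to echelon form.
R2 ← R2 − R1: [0, 1, 1, 2, 11, -1]
R3 ← R3 − (4)·R1: [0, -8, -8, -12, 9, -5]
R4 ← R4 + (5)·R1: [0, 4, 4, 7, -19, 7]
R3 ← R3 + (8)·R2: [0, 0, 0, 4, 97, -13]
R4 ← R4 − (4)·R2: [0, 0, 0, -1, -63, 11]
R4 ← R4 + (1/4)·R3: [0, 0, 0, 0, -155/4, 31/4]
Echelon form has 4 nonzero rows, so rank(C) = 4.

4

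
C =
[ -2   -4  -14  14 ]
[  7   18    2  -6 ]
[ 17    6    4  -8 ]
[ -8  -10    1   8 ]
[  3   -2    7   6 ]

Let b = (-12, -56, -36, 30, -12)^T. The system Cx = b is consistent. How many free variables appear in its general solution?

Row reduce the augmented matrix [C | b].
R2 ← R2 + (7/2)·R1: [0, 4, -47, 43, -98]
R3 ← R3 + (17/2)·R1: [0, -28, -115, 111, -138]
R4 ← R4 − (4)·R1: [0, 6, 57, -48, 78]
R5 ← R5 + (3/2)·R1: [0, -8, -14, 27, -30]
R3 ← R3 + (7)·R2: [0, 0, -444, 412, -824]
R4 ← R4 − (3/2)·R2: [0, 0, 255/2, -225/2, 225]
R5 ← R5 + (2)·R2: [0, 0, -108, 113, -226]
R4 ← R4 + (85/296)·R3: [0, 0, 0, 215/37, -430/37]
R5 ← R5 − (9/37)·R3: [0, 0, 0, 473/37, -946/37]
R5 ← R5 − (11/5)·R4: [0, 0, 0, 0, 0]
The echelon form has 4 nonzero rows, and every pivot lies in the first 4 columns, so rank(C) = rank([C|b]) = 4.
The system is consistent.
Free variables = (unknowns) − (rank) = 4 − 4 = 0.

0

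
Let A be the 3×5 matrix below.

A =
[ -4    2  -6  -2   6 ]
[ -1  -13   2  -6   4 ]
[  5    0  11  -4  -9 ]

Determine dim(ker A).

2

Row reduce to echelon form.
R2 ← R2 − (1/4)·R1: [0, -27/2, 7/2, -11/2, 5/2]
R3 ← R3 + (5/4)·R1: [0, 5/2, 7/2, -13/2, -3/2]
R3 ← R3 + (5/27)·R2: [0, 0, 112/27, -203/27, -28/27]
3 nonzero rows, so rank(A) = 3.
A has 5 columns; by rank–nullity, nullity = 5 − 3 = 2.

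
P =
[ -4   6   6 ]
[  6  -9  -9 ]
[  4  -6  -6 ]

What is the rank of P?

Row reduce to echelon form.
R2 ← R2 + (3/2)·R1: [0, 0, 0]
R3 ← R3 + R1: [0, 0, 0]
Echelon form has 1 nonzero row, so rank(P) = 1.

1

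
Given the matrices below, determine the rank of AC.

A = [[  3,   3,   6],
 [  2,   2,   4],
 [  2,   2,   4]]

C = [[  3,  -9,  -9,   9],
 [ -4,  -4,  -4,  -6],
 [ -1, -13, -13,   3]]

First compute AC:
[[ -9, -117, -117,  27],
 [ -6, -78, -78,  18],
 [ -6, -78, -78,  18]]
Now row reduce the product.
R2 ← R2 − (2/3)·R1: [0, 0, 0, 0]
R3 ← R3 − (2/3)·R1: [0, 0, 0, 0]
1 nonzero row, so rank(AC) = 1.

1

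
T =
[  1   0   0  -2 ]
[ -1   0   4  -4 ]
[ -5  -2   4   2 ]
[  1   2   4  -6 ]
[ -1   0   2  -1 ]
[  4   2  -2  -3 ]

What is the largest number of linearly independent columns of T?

3

Row reduce to echelon form.
R2 ← R2 + R1: [0, 0, 4, -6]
R3 ← R3 + (5)·R1: [0, -2, 4, -8]
R4 ← R4 − R1: [0, 2, 4, -4]
R5 ← R5 + R1: [0, 0, 2, -3]
R6 ← R6 − (4)·R1: [0, 2, -2, 5]
Swap R2 ↔ R3
R4 ← R4 + R2: [0, 0, 8, -12]
R6 ← R6 + R2: [0, 0, 2, -3]
R4 ← R4 − (2)·R3: [0, 0, 0, 0]
R5 ← R5 − (1/2)·R3: [0, 0, 0, 0]
R6 ← R6 − (1/2)·R3: [0, 0, 0, 0]
Echelon form has 3 nonzero rows, so rank(T) = 3.
The rank gives the maximum number of linearly independent columns: 3.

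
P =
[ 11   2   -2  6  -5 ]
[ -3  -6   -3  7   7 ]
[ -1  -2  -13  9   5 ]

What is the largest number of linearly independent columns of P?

3

Row reduce to echelon form.
R2 ← R2 + (3/11)·R1: [0, -60/11, -39/11, 95/11, 62/11]
R3 ← R3 + (1/11)·R1: [0, -20/11, -145/11, 105/11, 50/11]
R3 ← R3 − (1/3)·R2: [0, 0, -12, 20/3, 8/3]
Echelon form has 3 nonzero rows, so rank(P) = 3.
The rank gives the maximum number of linearly independent columns: 3.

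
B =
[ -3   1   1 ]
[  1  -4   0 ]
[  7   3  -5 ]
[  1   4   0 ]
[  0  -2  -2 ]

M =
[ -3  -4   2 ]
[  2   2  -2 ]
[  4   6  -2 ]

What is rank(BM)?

First compute BM:
[[ 15,  20, -10],
 [-11, -12,  10],
 [-35, -52,  18],
 [  5,   4,  -6],
 [-12, -16,   8]]
Now row reduce the product.
R2 ← R2 + (11/15)·R1: [0, 8/3, 8/3]
R3 ← R3 + (7/3)·R1: [0, -16/3, -16/3]
R4 ← R4 − (1/3)·R1: [0, -8/3, -8/3]
R5 ← R5 + (4/5)·R1: [0, 0, 0]
R3 ← R3 + (2)·R2: [0, 0, 0]
R4 ← R4 + R2: [0, 0, 0]
2 nonzero rows, so rank(BM) = 2.

2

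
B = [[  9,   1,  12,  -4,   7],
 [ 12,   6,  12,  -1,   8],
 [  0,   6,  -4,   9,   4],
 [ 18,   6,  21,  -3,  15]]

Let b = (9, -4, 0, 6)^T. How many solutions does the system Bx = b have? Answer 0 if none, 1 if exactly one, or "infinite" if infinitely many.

Row reduce the augmented matrix [B | b].
R2 ← R2 − (4/3)·R1: [0, 14/3, -4, 13/3, -4/3, -16]
R4 ← R4 − (2)·R1: [0, 4, -3, 5, 1, -12]
R3 ← R3 − (9/7)·R2: [0, 0, 8/7, 24/7, 40/7, 144/7]
R4 ← R4 − (6/7)·R2: [0, 0, 3/7, 9/7, 15/7, 12/7]
R4 ← R4 − (3/8)·R3: [0, 0, 0, 0, 0, -6]
The echelon form has 4 nonzero rows; the last pivot sits in the augmented column, so rank(B) = 3 but rank([B|b]) = 4.
Since the ranks differ, the system is inconsistent.
It has no solutions.

0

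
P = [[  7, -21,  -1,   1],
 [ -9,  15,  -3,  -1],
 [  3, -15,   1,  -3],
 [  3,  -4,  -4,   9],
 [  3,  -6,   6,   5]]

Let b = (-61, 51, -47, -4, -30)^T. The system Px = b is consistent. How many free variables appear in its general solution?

0

Row reduce the augmented matrix [P | b].
R2 ← R2 + (9/7)·R1: [0, -12, -30/7, 2/7, -192/7]
R3 ← R3 − (3/7)·R1: [0, -6, 10/7, -24/7, -146/7]
R4 ← R4 − (3/7)·R1: [0, 5, -25/7, 60/7, 155/7]
R5 ← R5 − (3/7)·R1: [0, 3, 45/7, 32/7, -27/7]
R3 ← R3 − (1/2)·R2: [0, 0, 25/7, -25/7, -50/7]
R4 ← R4 + (5/12)·R2: [0, 0, -75/14, 365/42, 75/7]
R5 ← R5 + (1/4)·R2: [0, 0, 75/14, 65/14, -75/7]
R4 ← R4 + (3/2)·R3: [0, 0, 0, 10/3, 0]
R5 ← R5 − (3/2)·R3: [0, 0, 0, 10, 0]
R5 ← R5 − (3)·R4: [0, 0, 0, 0, 0]
The echelon form has 4 nonzero rows, and every pivot lies in the first 4 columns, so rank(P) = rank([P|b]) = 4.
The system is consistent.
Free variables = (unknowns) − (rank) = 4 − 4 = 0.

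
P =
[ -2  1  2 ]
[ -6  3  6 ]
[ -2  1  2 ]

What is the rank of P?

1

Row reduce to echelon form.
R2 ← R2 − (3)·R1: [0, 0, 0]
R3 ← R3 − R1: [0, 0, 0]
Echelon form has 1 nonzero row, so rank(P) = 1.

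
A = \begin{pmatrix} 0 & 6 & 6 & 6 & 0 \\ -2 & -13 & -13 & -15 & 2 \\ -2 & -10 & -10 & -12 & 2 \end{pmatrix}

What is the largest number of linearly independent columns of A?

2

Row reduce to echelon form.
Swap R1 ↔ R2
R3 ← R3 − R1: [0, 3, 3, 3, 0]
R3 ← R3 − (1/2)·R2: [0, 0, 0, 0, 0]
Echelon form has 2 nonzero rows, so rank(A) = 2.
The rank gives the maximum number of linearly independent columns: 2.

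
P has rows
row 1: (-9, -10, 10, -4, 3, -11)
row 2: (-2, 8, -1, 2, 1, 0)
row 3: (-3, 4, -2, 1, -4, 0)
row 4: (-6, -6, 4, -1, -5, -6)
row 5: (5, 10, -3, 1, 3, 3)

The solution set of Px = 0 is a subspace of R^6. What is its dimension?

1

Row reduce to echelon form.
R2 ← R2 − (2/9)·R1: [0, 92/9, -29/9, 26/9, 1/3, 22/9]
R3 ← R3 − (1/3)·R1: [0, 22/3, -16/3, 7/3, -5, 11/3]
R4 ← R4 − (2/3)·R1: [0, 2/3, -8/3, 5/3, -7, 4/3]
R5 ← R5 + (5/9)·R1: [0, 40/9, 23/9, -11/9, 14/3, -28/9]
R3 ← R3 − (33/46)·R2: [0, 0, -139/46, 6/23, -241/46, 44/23]
R4 ← R4 − (3/46)·R2: [0, 0, -113/46, 34/23, -323/46, 27/23]
R5 ← R5 − (10/23)·R2: [0, 0, 91/23, -57/23, 104/23, -96/23]
R4 ← R4 − (113/139)·R3: [0, 0, 0, 176/139, -384/139, -53/139]
R5 ← R5 + (182/139)·R3: [0, 0, 0, -297/139, -325/139, -232/139]
R5 ← R5 + (27/16)·R4: [0, 0, 0, 0, -7, -37/16]
5 nonzero rows, so rank(P) = 5.
P has 6 columns; by rank–nullity, nullity = 6 − 5 = 1.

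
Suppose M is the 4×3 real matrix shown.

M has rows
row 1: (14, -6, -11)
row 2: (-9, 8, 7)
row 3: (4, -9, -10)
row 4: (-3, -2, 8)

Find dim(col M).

3

Row reduce to echelon form.
R2 ← R2 + (9/14)·R1: [0, 29/7, -1/14]
R3 ← R3 − (2/7)·R1: [0, -51/7, -48/7]
R4 ← R4 + (3/14)·R1: [0, -23/7, 79/14]
R3 ← R3 + (51/29)·R2: [0, 0, -405/58]
R4 ← R4 + (23/29)·R2: [0, 0, 162/29]
R4 ← R4 + (4/5)·R3: [0, 0, 0]
Echelon form has 3 nonzero rows, so rank(M) = 3.
The column space has dimension equal to the rank: 3.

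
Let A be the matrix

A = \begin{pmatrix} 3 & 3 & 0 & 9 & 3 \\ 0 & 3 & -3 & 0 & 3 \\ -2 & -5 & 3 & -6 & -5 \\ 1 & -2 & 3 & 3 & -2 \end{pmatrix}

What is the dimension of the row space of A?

2

Row reduce to echelon form.
R3 ← R3 + (2/3)·R1: [0, -3, 3, 0, -3]
R4 ← R4 − (1/3)·R1: [0, -3, 3, 0, -3]
R3 ← R3 + R2: [0, 0, 0, 0, 0]
R4 ← R4 + R2: [0, 0, 0, 0, 0]
Echelon form has 2 nonzero rows, so rank(A) = 2.
The row space has dimension equal to the rank: 2.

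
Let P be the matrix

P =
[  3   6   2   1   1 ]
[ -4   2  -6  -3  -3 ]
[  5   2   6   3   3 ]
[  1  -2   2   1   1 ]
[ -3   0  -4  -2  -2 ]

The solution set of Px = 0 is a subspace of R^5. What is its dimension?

3

Row reduce to echelon form.
R2 ← R2 + (4/3)·R1: [0, 10, -10/3, -5/3, -5/3]
R3 ← R3 − (5/3)·R1: [0, -8, 8/3, 4/3, 4/3]
R4 ← R4 − (1/3)·R1: [0, -4, 4/3, 2/3, 2/3]
R5 ← R5 + R1: [0, 6, -2, -1, -1]
R3 ← R3 + (4/5)·R2: [0, 0, 0, 0, 0]
R4 ← R4 + (2/5)·R2: [0, 0, 0, 0, 0]
R5 ← R5 − (3/5)·R2: [0, 0, 0, 0, 0]
2 nonzero rows, so rank(P) = 2.
P has 5 columns; by rank–nullity, nullity = 5 − 2 = 3.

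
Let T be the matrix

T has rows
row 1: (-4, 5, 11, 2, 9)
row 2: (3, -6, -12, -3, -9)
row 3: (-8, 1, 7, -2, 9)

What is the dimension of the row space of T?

Row reduce to echelon form.
R2 ← R2 + (3/4)·R1: [0, -9/4, -15/4, -3/2, -9/4]
R3 ← R3 − (2)·R1: [0, -9, -15, -6, -9]
R3 ← R3 − (4)·R2: [0, 0, 0, 0, 0]
Echelon form has 2 nonzero rows, so rank(T) = 2.
The row space has dimension equal to the rank: 2.

2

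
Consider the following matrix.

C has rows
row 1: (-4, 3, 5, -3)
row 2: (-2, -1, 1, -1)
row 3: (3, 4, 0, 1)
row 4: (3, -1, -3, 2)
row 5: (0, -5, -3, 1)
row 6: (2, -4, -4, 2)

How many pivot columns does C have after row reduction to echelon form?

Row reduce to echelon form.
R2 ← R2 − (1/2)·R1: [0, -5/2, -3/2, 1/2]
R3 ← R3 + (3/4)·R1: [0, 25/4, 15/4, -5/4]
R4 ← R4 + (3/4)·R1: [0, 5/4, 3/4, -1/4]
R6 ← R6 + (1/2)·R1: [0, -5/2, -3/2, 1/2]
R3 ← R3 + (5/2)·R2: [0, 0, 0, 0]
R4 ← R4 + (1/2)·R2: [0, 0, 0, 0]
R5 ← R5 − (2)·R2: [0, 0, 0, 0]
R6 ← R6 − R2: [0, 0, 0, 0]
Echelon form has 2 nonzero rows, so rank(C) = 2.
Each nonzero row contributes one pivot column: 2 pivot columns.

2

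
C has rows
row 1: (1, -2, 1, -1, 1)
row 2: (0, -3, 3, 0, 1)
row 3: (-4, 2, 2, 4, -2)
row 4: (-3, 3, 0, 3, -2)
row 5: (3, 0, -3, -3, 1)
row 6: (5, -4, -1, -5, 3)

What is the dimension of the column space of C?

2

Row reduce to echelon form.
R3 ← R3 + (4)·R1: [0, -6, 6, 0, 2]
R4 ← R4 + (3)·R1: [0, -3, 3, 0, 1]
R5 ← R5 − (3)·R1: [0, 6, -6, 0, -2]
R6 ← R6 − (5)·R1: [0, 6, -6, 0, -2]
R3 ← R3 − (2)·R2: [0, 0, 0, 0, 0]
R4 ← R4 − R2: [0, 0, 0, 0, 0]
R5 ← R5 + (2)·R2: [0, 0, 0, 0, 0]
R6 ← R6 + (2)·R2: [0, 0, 0, 0, 0]
Echelon form has 2 nonzero rows, so rank(C) = 2.
The column space has dimension equal to the rank: 2.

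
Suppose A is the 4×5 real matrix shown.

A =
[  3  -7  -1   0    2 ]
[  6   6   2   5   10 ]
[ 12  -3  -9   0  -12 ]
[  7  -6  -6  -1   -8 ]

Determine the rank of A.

3

Row reduce to echelon form.
R2 ← R2 − (2)·R1: [0, 20, 4, 5, 6]
R3 ← R3 − (4)·R1: [0, 25, -5, 0, -20]
R4 ← R4 − (7/3)·R1: [0, 31/3, -11/3, -1, -38/3]
R3 ← R3 − (5/4)·R2: [0, 0, -10, -25/4, -55/2]
R4 ← R4 − (31/60)·R2: [0, 0, -86/15, -43/12, -473/30]
R4 ← R4 − (43/75)·R3: [0, 0, 0, 0, 0]
Echelon form has 3 nonzero rows, so rank(A) = 3.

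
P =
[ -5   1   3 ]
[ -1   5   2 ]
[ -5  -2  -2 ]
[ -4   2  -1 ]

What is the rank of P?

3

Row reduce to echelon form.
R2 ← R2 − (1/5)·R1: [0, 24/5, 7/5]
R3 ← R3 − R1: [0, -3, -5]
R4 ← R4 − (4/5)·R1: [0, 6/5, -17/5]
R3 ← R3 + (5/8)·R2: [0, 0, -33/8]
R4 ← R4 − (1/4)·R2: [0, 0, -15/4]
R4 ← R4 − (10/11)·R3: [0, 0, 0]
Echelon form has 3 nonzero rows, so rank(P) = 3.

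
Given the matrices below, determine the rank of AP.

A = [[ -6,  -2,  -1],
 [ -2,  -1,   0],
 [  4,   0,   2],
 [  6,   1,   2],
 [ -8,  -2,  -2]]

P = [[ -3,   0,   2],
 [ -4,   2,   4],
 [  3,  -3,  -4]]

First compute AP:
[[ 23,  -1, -16],
 [ 10,  -2,  -8],
 [ -6,  -6,   0],
 [-16,  -4,   8],
 [ 26,   2, -16]]
Now row reduce the product.
R2 ← R2 − (10/23)·R1: [0, -36/23, -24/23]
R3 ← R3 + (6/23)·R1: [0, -144/23, -96/23]
R4 ← R4 + (16/23)·R1: [0, -108/23, -72/23]
R5 ← R5 − (26/23)·R1: [0, 72/23, 48/23]
R3 ← R3 − (4)·R2: [0, 0, 0]
R4 ← R4 − (3)·R2: [0, 0, 0]
R5 ← R5 + (2)·R2: [0, 0, 0]
2 nonzero rows, so rank(AP) = 2.

2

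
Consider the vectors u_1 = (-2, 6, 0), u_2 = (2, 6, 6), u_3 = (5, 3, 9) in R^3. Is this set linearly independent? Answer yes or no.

Form the matrix with these vectors as rows and row reduce.
R2 ← R2 + R1: [0, 12, 6]
R3 ← R3 + (5/2)·R1: [0, 18, 9]
R3 ← R3 − (3/2)·R2: [0, 0, 0]
2 nonzero rows, so the 3 vectors span a space of dimension 2.
Since 2 < 3, the vectors are linearly dependent.

no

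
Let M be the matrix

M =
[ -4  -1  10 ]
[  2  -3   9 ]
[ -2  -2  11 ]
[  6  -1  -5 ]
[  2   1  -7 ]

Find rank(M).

Row reduce to echelon form.
R2 ← R2 + (1/2)·R1: [0, -7/2, 14]
R3 ← R3 − (1/2)·R1: [0, -3/2, 6]
R4 ← R4 + (3/2)·R1: [0, -5/2, 10]
R5 ← R5 + (1/2)·R1: [0, 1/2, -2]
R3 ← R3 − (3/7)·R2: [0, 0, 0]
R4 ← R4 − (5/7)·R2: [0, 0, 0]
R5 ← R5 + (1/7)·R2: [0, 0, 0]
Echelon form has 2 nonzero rows, so rank(M) = 2.

2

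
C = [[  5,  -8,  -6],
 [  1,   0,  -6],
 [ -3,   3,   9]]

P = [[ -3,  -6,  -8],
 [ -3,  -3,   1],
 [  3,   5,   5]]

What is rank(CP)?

2

First compute CP:
[[ -9, -36, -78],
 [-21, -36, -38],
 [ 27,  54,  72]]
Now row reduce the product.
R2 ← R2 − (7/3)·R1: [0, 48, 144]
R3 ← R3 + (3)·R1: [0, -54, -162]
R3 ← R3 + (9/8)·R2: [0, 0, 0]
2 nonzero rows, so rank(CP) = 2.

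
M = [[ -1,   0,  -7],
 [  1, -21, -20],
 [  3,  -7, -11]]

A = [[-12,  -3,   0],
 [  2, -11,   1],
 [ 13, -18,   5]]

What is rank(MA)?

3

First compute MA:
[[-79, 129, -35],
 [-314, 588, -121],
 [-193, 266, -62]]
Now row reduce the product.
R2 ← R2 − (314/79)·R1: [0, 5946/79, 1431/79]
R3 ← R3 − (193/79)·R1: [0, -3883/79, 1857/79]
R3 ← R3 + (3883/5946)·R2: [0, 0, 70035/1982]
3 nonzero rows, so rank(MA) = 3.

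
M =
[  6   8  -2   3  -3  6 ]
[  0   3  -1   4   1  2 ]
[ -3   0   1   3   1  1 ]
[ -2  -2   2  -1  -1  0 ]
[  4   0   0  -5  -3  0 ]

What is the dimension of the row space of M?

4

Row reduce to echelon form.
R3 ← R3 + (1/2)·R1: [0, 4, 0, 9/2, -1/2, 4]
R4 ← R4 + (1/3)·R1: [0, 2/3, 4/3, 0, -2, 2]
R5 ← R5 − (2/3)·R1: [0, -16/3, 4/3, -7, -1, -4]
R3 ← R3 − (4/3)·R2: [0, 0, 4/3, -5/6, -11/6, 4/3]
R4 ← R4 − (2/9)·R2: [0, 0, 14/9, -8/9, -20/9, 14/9]
R5 ← R5 + (16/9)·R2: [0, 0, -4/9, 1/9, 7/9, -4/9]
R4 ← R4 − (7/6)·R3: [0, 0, 0, 1/12, -1/12, 0]
R5 ← R5 + (1/3)·R3: [0, 0, 0, -1/6, 1/6, 0]
R5 ← R5 + (2)·R4: [0, 0, 0, 0, 0, 0]
Echelon form has 4 nonzero rows, so rank(M) = 4.
The row space has dimension equal to the rank: 4.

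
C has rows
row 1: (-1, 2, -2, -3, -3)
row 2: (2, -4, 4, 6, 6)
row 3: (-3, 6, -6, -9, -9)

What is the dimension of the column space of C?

Row reduce to echelon form.
R2 ← R2 + (2)·R1: [0, 0, 0, 0, 0]
R3 ← R3 − (3)·R1: [0, 0, 0, 0, 0]
Echelon form has 1 nonzero row, so rank(C) = 1.
The column space has dimension equal to the rank: 1.

1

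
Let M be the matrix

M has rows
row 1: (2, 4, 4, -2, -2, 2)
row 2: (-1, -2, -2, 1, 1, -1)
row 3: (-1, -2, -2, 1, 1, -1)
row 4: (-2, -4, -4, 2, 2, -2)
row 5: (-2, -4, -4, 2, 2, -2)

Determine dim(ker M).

5

Row reduce to echelon form.
R2 ← R2 + (1/2)·R1: [0, 0, 0, 0, 0, 0]
R3 ← R3 + (1/2)·R1: [0, 0, 0, 0, 0, 0]
R4 ← R4 + R1: [0, 0, 0, 0, 0, 0]
R5 ← R5 + R1: [0, 0, 0, 0, 0, 0]
1 nonzero row, so rank(M) = 1.
M has 6 columns; by rank–nullity, nullity = 6 − 1 = 5.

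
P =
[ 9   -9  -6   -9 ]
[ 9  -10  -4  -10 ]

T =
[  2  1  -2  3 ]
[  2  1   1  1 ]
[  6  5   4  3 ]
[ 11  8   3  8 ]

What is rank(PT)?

2

First compute PT:
[[-135, -102, -78, -72],
 [-136, -101, -74, -75]]
Now row reduce the product.
R2 ← R2 − (136/135)·R1: [0, 79/45, 206/45, -37/15]
2 nonzero rows, so rank(PT) = 2.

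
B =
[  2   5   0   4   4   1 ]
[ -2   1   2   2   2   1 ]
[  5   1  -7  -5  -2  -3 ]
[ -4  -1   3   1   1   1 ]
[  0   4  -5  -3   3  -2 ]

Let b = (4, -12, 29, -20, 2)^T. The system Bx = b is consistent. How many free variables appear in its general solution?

3

Row reduce the augmented matrix [B | b].
R2 ← R2 + R1: [0, 6, 2, 6, 6, 2, -8]
R3 ← R3 − (5/2)·R1: [0, -23/2, -7, -15, -12, -11/2, 19]
R4 ← R4 + (2)·R1: [0, 9, 3, 9, 9, 3, -12]
R3 ← R3 + (23/12)·R2: [0, 0, -19/6, -7/2, -1/2, -5/3, 11/3]
R4 ← R4 − (3/2)·R2: [0, 0, 0, 0, 0, 0, 0]
R5 ← R5 − (2/3)·R2: [0, 0, -19/3, -7, -1, -10/3, 22/3]
R5 ← R5 − (2)·R3: [0, 0, 0, 0, 0, 0, 0]
The echelon form has 3 nonzero rows, and every pivot lies in the first 6 columns, so rank(B) = rank([B|b]) = 3.
The system is consistent.
Free variables = (unknowns) − (rank) = 6 − 3 = 3.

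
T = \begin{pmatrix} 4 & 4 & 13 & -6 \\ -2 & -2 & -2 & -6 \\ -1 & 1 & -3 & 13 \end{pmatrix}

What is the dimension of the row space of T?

3

Row reduce to echelon form.
R2 ← R2 + (1/2)·R1: [0, 0, 9/2, -9]
R3 ← R3 + (1/4)·R1: [0, 2, 1/4, 23/2]
Swap R2 ↔ R3
Echelon form has 3 nonzero rows, so rank(T) = 3.
The row space has dimension equal to the rank: 3.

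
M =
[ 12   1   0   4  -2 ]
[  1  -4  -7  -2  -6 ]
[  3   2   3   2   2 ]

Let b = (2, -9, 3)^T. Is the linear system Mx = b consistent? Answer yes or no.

Row reduce the augmented matrix [M | b].
R2 ← R2 − (1/12)·R1: [0, -49/12, -7, -7/3, -35/6, -55/6]
R3 ← R3 − (1/4)·R1: [0, 7/4, 3, 1, 5/2, 5/2]
R3 ← R3 + (3/7)·R2: [0, 0, 0, 0, 0, -10/7]
The echelon form has 3 nonzero rows; the last pivot sits in the augmented column, so rank(M) = 2 but rank([M|b]) = 3.
Since the ranks differ, the system is inconsistent.

no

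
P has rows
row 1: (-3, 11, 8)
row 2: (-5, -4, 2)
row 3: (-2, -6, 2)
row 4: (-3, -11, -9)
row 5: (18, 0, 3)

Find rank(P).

3

Row reduce to echelon form.
R2 ← R2 − (5/3)·R1: [0, -67/3, -34/3]
R3 ← R3 − (2/3)·R1: [0, -40/3, -10/3]
R4 ← R4 − R1: [0, -22, -17]
R5 ← R5 + (6)·R1: [0, 66, 51]
R3 ← R3 − (40/67)·R2: [0, 0, 230/67]
R4 ← R4 − (66/67)·R2: [0, 0, -391/67]
R5 ← R5 + (198/67)·R2: [0, 0, 1173/67]
R4 ← R4 + (17/10)·R3: [0, 0, 0]
R5 ← R5 − (51/10)·R3: [0, 0, 0]
Echelon form has 3 nonzero rows, so rank(P) = 3.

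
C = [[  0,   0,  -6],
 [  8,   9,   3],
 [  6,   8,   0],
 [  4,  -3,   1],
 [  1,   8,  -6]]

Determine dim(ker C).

Row reduce to echelon form.
Swap R1 ↔ R2
R3 ← R3 − (3/4)·R1: [0, 5/4, -9/4]
R4 ← R4 − (1/2)·R1: [0, -15/2, -1/2]
R5 ← R5 − (1/8)·R1: [0, 55/8, -51/8]
Swap R2 ↔ R3
R4 ← R4 + (6)·R2: [0, 0, -14]
R5 ← R5 − (11/2)·R2: [0, 0, 6]
R4 ← R4 − (7/3)·R3: [0, 0, 0]
R5 ← R5 + R3: [0, 0, 0]
3 nonzero rows, so rank(C) = 3.
C has 3 columns; by rank–nullity, nullity = 3 − 3 = 0.

0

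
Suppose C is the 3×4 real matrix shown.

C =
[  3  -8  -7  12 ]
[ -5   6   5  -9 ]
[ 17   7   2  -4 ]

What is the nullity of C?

Row reduce to echelon form.
R2 ← R2 + (5/3)·R1: [0, -22/3, -20/3, 11]
R3 ← R3 − (17/3)·R1: [0, 157/3, 125/3, -72]
R3 ← R3 + (157/22)·R2: [0, 0, -65/11, 13/2]
3 nonzero rows, so rank(C) = 3.
C has 4 columns; by rank–nullity, nullity = 4 − 3 = 1.

1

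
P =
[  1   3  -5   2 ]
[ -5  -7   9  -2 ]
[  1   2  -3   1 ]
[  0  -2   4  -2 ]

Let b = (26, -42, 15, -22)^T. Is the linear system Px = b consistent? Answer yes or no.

yes

Row reduce the augmented matrix [P | b].
R2 ← R2 + (5)·R1: [0, 8, -16, 8, 88]
R3 ← R3 − R1: [0, -1, 2, -1, -11]
R3 ← R3 + (1/8)·R2: [0, 0, 0, 0, 0]
R4 ← R4 + (1/4)·R2: [0, 0, 0, 0, 0]
The echelon form has 2 nonzero rows, and every pivot lies in the first 4 columns, so rank(P) = rank([P|b]) = 2.
The system is consistent.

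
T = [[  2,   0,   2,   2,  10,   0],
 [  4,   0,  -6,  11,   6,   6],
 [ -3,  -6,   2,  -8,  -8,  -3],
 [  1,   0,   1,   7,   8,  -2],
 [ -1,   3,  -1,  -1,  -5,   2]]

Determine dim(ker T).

1

Row reduce to echelon form.
R2 ← R2 − (2)·R1: [0, 0, -10, 7, -14, 6]
R3 ← R3 + (3/2)·R1: [0, -6, 5, -5, 7, -3]
R4 ← R4 − (1/2)·R1: [0, 0, 0, 6, 3, -2]
R5 ← R5 + (1/2)·R1: [0, 3, 0, 0, 0, 2]
Swap R2 ↔ R3
R5 ← R5 + (1/2)·R2: [0, 0, 5/2, -5/2, 7/2, 1/2]
R5 ← R5 + (1/4)·R3: [0, 0, 0, -3/4, 0, 2]
R5 ← R5 + (1/8)·R4: [0, 0, 0, 0, 3/8, 7/4]
5 nonzero rows, so rank(T) = 5.
T has 6 columns; by rank–nullity, nullity = 6 − 5 = 1.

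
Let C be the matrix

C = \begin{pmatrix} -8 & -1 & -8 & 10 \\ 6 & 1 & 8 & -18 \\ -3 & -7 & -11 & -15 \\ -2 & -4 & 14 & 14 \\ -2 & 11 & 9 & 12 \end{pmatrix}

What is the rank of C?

Row reduce to echelon form.
R2 ← R2 + (3/4)·R1: [0, 1/4, 2, -21/2]
R3 ← R3 − (3/8)·R1: [0, -53/8, -8, -75/4]
R4 ← R4 − (1/4)·R1: [0, -15/4, 16, 23/2]
R5 ← R5 − (1/4)·R1: [0, 45/4, 11, 19/2]
R3 ← R3 + (53/2)·R2: [0, 0, 45, -297]
R4 ← R4 + (15)·R2: [0, 0, 46, -146]
R5 ← R5 − (45)·R2: [0, 0, -79, 482]
R4 ← R4 − (46/45)·R3: [0, 0, 0, 788/5]
R5 ← R5 + (79/45)·R3: [0, 0, 0, -197/5]
R5 ← R5 + (1/4)·R4: [0, 0, 0, 0]
Echelon form has 4 nonzero rows, so rank(C) = 4.

4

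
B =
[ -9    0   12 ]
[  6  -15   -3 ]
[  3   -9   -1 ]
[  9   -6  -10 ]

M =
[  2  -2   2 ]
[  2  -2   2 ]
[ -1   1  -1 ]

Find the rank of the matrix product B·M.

First compute BM:
[[-30,  30, -30],
 [-15,  15, -15],
 [-11,  11, -11],
 [ 16, -16,  16]]
Now row reduce the product.
R2 ← R2 − (1/2)·R1: [0, 0, 0]
R3 ← R3 − (11/30)·R1: [0, 0, 0]
R4 ← R4 + (8/15)·R1: [0, 0, 0]
1 nonzero row, so rank(BM) = 1.

1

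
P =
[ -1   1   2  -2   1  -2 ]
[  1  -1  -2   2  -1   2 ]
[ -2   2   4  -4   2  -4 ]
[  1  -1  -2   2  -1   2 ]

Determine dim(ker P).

Row reduce to echelon form.
R2 ← R2 + R1: [0, 0, 0, 0, 0, 0]
R3 ← R3 − (2)·R1: [0, 0, 0, 0, 0, 0]
R4 ← R4 + R1: [0, 0, 0, 0, 0, 0]
1 nonzero row, so rank(P) = 1.
P has 6 columns; by rank–nullity, nullity = 6 − 1 = 5.

5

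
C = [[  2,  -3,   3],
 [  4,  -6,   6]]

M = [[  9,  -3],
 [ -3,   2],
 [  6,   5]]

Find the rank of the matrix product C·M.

1

First compute CM:
[[ 45,   3],
 [ 90,   6]]
Now row reduce the product.
R2 ← R2 − (2)·R1: [0, 0]
1 nonzero row, so rank(CM) = 1.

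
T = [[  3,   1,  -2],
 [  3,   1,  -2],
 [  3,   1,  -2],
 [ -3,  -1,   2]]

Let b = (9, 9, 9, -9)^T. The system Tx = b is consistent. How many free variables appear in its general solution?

2

Row reduce the augmented matrix [T | b].
R2 ← R2 − R1: [0, 0, 0, 0]
R3 ← R3 − R1: [0, 0, 0, 0]
R4 ← R4 + R1: [0, 0, 0, 0]
The echelon form has 1 nonzero rows, and every pivot lies in the first 3 columns, so rank(T) = rank([T|b]) = 1.
The system is consistent.
Free variables = (unknowns) − (rank) = 3 − 1 = 2.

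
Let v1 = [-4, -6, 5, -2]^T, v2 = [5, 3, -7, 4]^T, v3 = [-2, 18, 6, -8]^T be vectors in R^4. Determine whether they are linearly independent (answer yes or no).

Form the matrix with these vectors as rows and row reduce.
R2 ← R2 + (5/4)·R1: [0, -9/2, -3/4, 3/2]
R3 ← R3 − (1/2)·R1: [0, 21, 7/2, -7]
R3 ← R3 + (14/3)·R2: [0, 0, 0, 0]
2 nonzero rows, so the 3 vectors span a space of dimension 2.
Since 2 < 3, the vectors are linearly dependent.

no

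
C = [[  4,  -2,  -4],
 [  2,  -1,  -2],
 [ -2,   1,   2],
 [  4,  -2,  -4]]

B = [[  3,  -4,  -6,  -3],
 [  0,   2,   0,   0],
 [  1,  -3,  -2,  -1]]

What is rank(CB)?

1

First compute CB:
[[  8,  -8, -16,  -8],
 [  4,  -4,  -8,  -4],
 [ -4,   4,   8,   4],
 [  8,  -8, -16,  -8]]
Now row reduce the product.
R2 ← R2 − (1/2)·R1: [0, 0, 0, 0]
R3 ← R3 + (1/2)·R1: [0, 0, 0, 0]
R4 ← R4 − R1: [0, 0, 0, 0]
1 nonzero row, so rank(CB) = 1.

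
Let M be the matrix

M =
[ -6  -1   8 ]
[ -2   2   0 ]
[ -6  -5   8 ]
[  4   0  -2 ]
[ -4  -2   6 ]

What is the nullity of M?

0

Row reduce to echelon form.
R2 ← R2 − (1/3)·R1: [0, 7/3, -8/3]
R3 ← R3 − R1: [0, -4, 0]
R4 ← R4 + (2/3)·R1: [0, -2/3, 10/3]
R5 ← R5 − (2/3)·R1: [0, -4/3, 2/3]
R3 ← R3 + (12/7)·R2: [0, 0, -32/7]
R4 ← R4 + (2/7)·R2: [0, 0, 18/7]
R5 ← R5 + (4/7)·R2: [0, 0, -6/7]
R4 ← R4 + (9/16)·R3: [0, 0, 0]
R5 ← R5 − (3/16)·R3: [0, 0, 0]
3 nonzero rows, so rank(M) = 3.
M has 3 columns; by rank–nullity, nullity = 3 − 3 = 0.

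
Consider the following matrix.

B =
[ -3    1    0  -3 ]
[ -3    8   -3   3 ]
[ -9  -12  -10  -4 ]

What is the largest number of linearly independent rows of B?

Row reduce to echelon form.
R2 ← R2 − R1: [0, 7, -3, 6]
R3 ← R3 − (3)·R1: [0, -15, -10, 5]
R3 ← R3 + (15/7)·R2: [0, 0, -115/7, 125/7]
Echelon form has 3 nonzero rows, so rank(B) = 3.
The rank gives the maximum number of linearly independent rows: 3.

3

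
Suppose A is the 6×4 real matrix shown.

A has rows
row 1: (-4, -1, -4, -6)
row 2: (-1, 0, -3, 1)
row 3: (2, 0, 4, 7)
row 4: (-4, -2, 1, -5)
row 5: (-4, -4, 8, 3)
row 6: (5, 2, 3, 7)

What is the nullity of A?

Row reduce to echelon form.
R2 ← R2 − (1/4)·R1: [0, 1/4, -2, 5/2]
R3 ← R3 + (1/2)·R1: [0, -1/2, 2, 4]
R4 ← R4 − R1: [0, -1, 5, 1]
R5 ← R5 − R1: [0, -3, 12, 9]
R6 ← R6 + (5/4)·R1: [0, 3/4, -2, -1/2]
R3 ← R3 + (2)·R2: [0, 0, -2, 9]
R4 ← R4 + (4)·R2: [0, 0, -3, 11]
R5 ← R5 + (12)·R2: [0, 0, -12, 39]
R6 ← R6 − (3)·R2: [0, 0, 4, -8]
R4 ← R4 − (3/2)·R3: [0, 0, 0, -5/2]
R5 ← R5 − (6)·R3: [0, 0, 0, -15]
R6 ← R6 + (2)·R3: [0, 0, 0, 10]
R5 ← R5 − (6)·R4: [0, 0, 0, 0]
R6 ← R6 + (4)·R4: [0, 0, 0, 0]
4 nonzero rows, so rank(A) = 4.
A has 4 columns; by rank–nullity, nullity = 4 − 4 = 0.

0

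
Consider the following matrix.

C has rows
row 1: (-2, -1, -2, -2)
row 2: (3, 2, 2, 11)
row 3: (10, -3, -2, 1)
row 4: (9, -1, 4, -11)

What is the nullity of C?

Row reduce to echelon form.
R2 ← R2 + (3/2)·R1: [0, 1/2, -1, 8]
R3 ← R3 + (5)·R1: [0, -8, -12, -9]
R4 ← R4 + (9/2)·R1: [0, -11/2, -5, -20]
R3 ← R3 + (16)·R2: [0, 0, -28, 119]
R4 ← R4 + (11)·R2: [0, 0, -16, 68]
R4 ← R4 − (4/7)·R3: [0, 0, 0, 0]
3 nonzero rows, so rank(C) = 3.
C has 4 columns; by rank–nullity, nullity = 4 − 3 = 1.

1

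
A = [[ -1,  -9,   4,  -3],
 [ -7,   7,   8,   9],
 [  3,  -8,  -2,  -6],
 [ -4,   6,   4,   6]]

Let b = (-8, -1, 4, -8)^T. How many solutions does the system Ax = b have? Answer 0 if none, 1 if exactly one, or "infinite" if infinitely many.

0

Row reduce the augmented matrix [A | b].
R2 ← R2 − (7)·R1: [0, 70, -20, 30, 55]
R3 ← R3 + (3)·R1: [0, -35, 10, -15, -20]
R4 ← R4 − (4)·R1: [0, 42, -12, 18, 24]
R3 ← R3 + (1/2)·R2: [0, 0, 0, 0, 15/2]
R4 ← R4 − (3/5)·R2: [0, 0, 0, 0, -9]
R4 ← R4 + (6/5)·R3: [0, 0, 0, 0, 0]
The echelon form has 3 nonzero rows; the last pivot sits in the augmented column, so rank(A) = 2 but rank([A|b]) = 3.
Since the ranks differ, the system is inconsistent.
It has no solutions.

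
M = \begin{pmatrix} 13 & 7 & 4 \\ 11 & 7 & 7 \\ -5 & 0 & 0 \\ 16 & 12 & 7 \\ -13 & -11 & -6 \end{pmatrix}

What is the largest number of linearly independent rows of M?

Row reduce to echelon form.
R2 ← R2 − (11/13)·R1: [0, 14/13, 47/13]
R3 ← R3 + (5/13)·R1: [0, 35/13, 20/13]
R4 ← R4 − (16/13)·R1: [0, 44/13, 27/13]
R5 ← R5 + R1: [0, -4, -2]
R3 ← R3 − (5/2)·R2: [0, 0, -15/2]
R4 ← R4 − (22/7)·R2: [0, 0, -65/7]
R5 ← R5 + (26/7)·R2: [0, 0, 80/7]
R4 ← R4 − (26/21)·R3: [0, 0, 0]
R5 ← R5 + (32/21)·R3: [0, 0, 0]
Echelon form has 3 nonzero rows, so rank(M) = 3.
The rank gives the maximum number of linearly independent rows: 3.

3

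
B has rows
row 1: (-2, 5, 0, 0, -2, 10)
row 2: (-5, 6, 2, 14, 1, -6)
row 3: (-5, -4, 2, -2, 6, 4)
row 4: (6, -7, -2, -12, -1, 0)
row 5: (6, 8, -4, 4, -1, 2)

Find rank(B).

4

Row reduce to echelon form.
R2 ← R2 − (5/2)·R1: [0, -13/2, 2, 14, 6, -31]
R3 ← R3 − (5/2)·R1: [0, -33/2, 2, -2, 11, -21]
R4 ← R4 + (3)·R1: [0, 8, -2, -12, -7, 30]
R5 ← R5 + (3)·R1: [0, 23, -4, 4, -7, 32]
R3 ← R3 − (33/13)·R2: [0, 0, -40/13, -488/13, -55/13, 750/13]
R4 ← R4 + (16/13)·R2: [0, 0, 6/13, 68/13, 5/13, -106/13]
R5 ← R5 + (46/13)·R2: [0, 0, 40/13, 696/13, 185/13, -1010/13]
R4 ← R4 + (3/20)·R3: [0, 0, 0, -2/5, -1/4, 1/2]
R5 ← R5 + R3: [0, 0, 0, 16, 10, -20]
R5 ← R5 + (40)·R4: [0, 0, 0, 0, 0, 0]
Echelon form has 4 nonzero rows, so rank(B) = 4.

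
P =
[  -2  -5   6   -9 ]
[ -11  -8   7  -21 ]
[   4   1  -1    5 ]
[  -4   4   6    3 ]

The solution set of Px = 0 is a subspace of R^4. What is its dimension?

0

Row reduce to echelon form.
R2 ← R2 − (11/2)·R1: [0, 39/2, -26, 57/2]
R3 ← R3 + (2)·R1: [0, -9, 11, -13]
R4 ← R4 − (2)·R1: [0, 14, -6, 21]
R3 ← R3 + (6/13)·R2: [0, 0, -1, 2/13]
R4 ← R4 − (28/39)·R2: [0, 0, 38/3, 7/13]
R4 ← R4 + (38/3)·R3: [0, 0, 0, 97/39]
4 nonzero rows, so rank(P) = 4.
P has 4 columns; by rank–nullity, nullity = 4 − 4 = 0.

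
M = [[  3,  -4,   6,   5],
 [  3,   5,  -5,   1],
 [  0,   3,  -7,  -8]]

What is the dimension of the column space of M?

Row reduce to echelon form.
R2 ← R2 − R1: [0, 9, -11, -4]
R3 ← R3 − (1/3)·R2: [0, 0, -10/3, -20/3]
Echelon form has 3 nonzero rows, so rank(M) = 3.
The column space has dimension equal to the rank: 3.

3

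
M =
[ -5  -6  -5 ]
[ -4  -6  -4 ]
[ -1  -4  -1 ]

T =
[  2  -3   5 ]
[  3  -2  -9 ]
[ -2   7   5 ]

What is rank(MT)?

First compute MT:
[[-18,  -8,   4],
 [-18,  -4,  14],
 [-12,   4,  26]]
Now row reduce the product.
R2 ← R2 − R1: [0, 4, 10]
R3 ← R3 − (2/3)·R1: [0, 28/3, 70/3]
R3 ← R3 − (7/3)·R2: [0, 0, 0]
2 nonzero rows, so rank(MT) = 2.

2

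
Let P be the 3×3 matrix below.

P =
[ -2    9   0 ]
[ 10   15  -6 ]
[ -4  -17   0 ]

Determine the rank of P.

Row reduce to echelon form.
R2 ← R2 + (5)·R1: [0, 60, -6]
R3 ← R3 − (2)·R1: [0, -35, 0]
R3 ← R3 + (7/12)·R2: [0, 0, -7/2]
Echelon form has 3 nonzero rows, so rank(P) = 3.

3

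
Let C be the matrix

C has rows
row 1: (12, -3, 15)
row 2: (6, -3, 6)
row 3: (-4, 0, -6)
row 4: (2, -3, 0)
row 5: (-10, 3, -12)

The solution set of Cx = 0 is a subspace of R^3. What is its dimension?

1

Row reduce to echelon form.
R2 ← R2 − (1/2)·R1: [0, -3/2, -3/2]
R3 ← R3 + (1/3)·R1: [0, -1, -1]
R4 ← R4 − (1/6)·R1: [0, -5/2, -5/2]
R5 ← R5 + (5/6)·R1: [0, 1/2, 1/2]
R3 ← R3 − (2/3)·R2: [0, 0, 0]
R4 ← R4 − (5/3)·R2: [0, 0, 0]
R5 ← R5 + (1/3)·R2: [0, 0, 0]
2 nonzero rows, so rank(C) = 2.
C has 3 columns; by rank–nullity, nullity = 3 − 2 = 1.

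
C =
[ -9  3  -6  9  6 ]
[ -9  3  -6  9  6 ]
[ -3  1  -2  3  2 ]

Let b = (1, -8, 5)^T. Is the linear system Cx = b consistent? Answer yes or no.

no

Row reduce the augmented matrix [C | b].
R2 ← R2 − R1: [0, 0, 0, 0, 0, -9]
R3 ← R3 − (1/3)·R1: [0, 0, 0, 0, 0, 14/3]
R3 ← R3 + (14/27)·R2: [0, 0, 0, 0, 0, 0]
The echelon form has 2 nonzero rows; the last pivot sits in the augmented column, so rank(C) = 1 but rank([C|b]) = 2.
Since the ranks differ, the system is inconsistent.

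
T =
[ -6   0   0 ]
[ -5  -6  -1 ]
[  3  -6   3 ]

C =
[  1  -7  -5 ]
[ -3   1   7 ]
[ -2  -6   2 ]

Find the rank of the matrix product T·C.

2

First compute TC:
[[ -6,  42,  30],
 [ 15,  35, -19],
 [ 15, -45, -51]]
Now row reduce the product.
R2 ← R2 + (5/2)·R1: [0, 140, 56]
R3 ← R3 + (5/2)·R1: [0, 60, 24]
R3 ← R3 − (3/7)·R2: [0, 0, 0]
2 nonzero rows, so rank(TC) = 2.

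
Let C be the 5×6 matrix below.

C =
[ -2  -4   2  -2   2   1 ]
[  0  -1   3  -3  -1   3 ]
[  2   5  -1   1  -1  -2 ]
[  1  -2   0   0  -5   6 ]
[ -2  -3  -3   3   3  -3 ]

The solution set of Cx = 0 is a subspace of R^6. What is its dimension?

3

Row reduce to echelon form.
R3 ← R3 + R1: [0, 1, 1, -1, 1, -1]
R4 ← R4 + (1/2)·R1: [0, -4, 1, -1, -4, 13/2]
R5 ← R5 − R1: [0, 1, -5, 5, 1, -4]
R3 ← R3 + R2: [0, 0, 4, -4, 0, 2]
R4 ← R4 − (4)·R2: [0, 0, -11, 11, 0, -11/2]
R5 ← R5 + R2: [0, 0, -2, 2, 0, -1]
R4 ← R4 + (11/4)·R3: [0, 0, 0, 0, 0, 0]
R5 ← R5 + (1/2)·R3: [0, 0, 0, 0, 0, 0]
3 nonzero rows, so rank(C) = 3.
C has 6 columns; by rank–nullity, nullity = 6 − 3 = 3.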